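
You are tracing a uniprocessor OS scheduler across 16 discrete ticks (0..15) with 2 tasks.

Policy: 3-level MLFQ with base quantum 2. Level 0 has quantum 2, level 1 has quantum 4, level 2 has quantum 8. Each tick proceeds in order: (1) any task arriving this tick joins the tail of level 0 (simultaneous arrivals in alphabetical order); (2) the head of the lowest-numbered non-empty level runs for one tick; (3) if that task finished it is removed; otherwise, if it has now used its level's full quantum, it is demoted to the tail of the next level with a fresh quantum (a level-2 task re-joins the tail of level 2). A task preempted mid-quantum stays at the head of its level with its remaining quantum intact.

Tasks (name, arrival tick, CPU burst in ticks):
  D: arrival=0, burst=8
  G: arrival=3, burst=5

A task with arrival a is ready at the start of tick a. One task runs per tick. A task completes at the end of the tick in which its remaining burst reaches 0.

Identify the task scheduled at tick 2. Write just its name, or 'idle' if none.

running at tick 2 = D

t=0: L0/L1/L2 = D/-/- → run D
t=1: L0/L1/L2 = D/-/- → run D
t=2: L0/L1/L2 = -/D/- → run D
t=3: L0/L1/L2 = G/D/- → run G
t=4: L0/L1/L2 = G/D/- → run G
t=5: L0/L1/L2 = -/DG/- → run D
t=6: L0/L1/L2 = -/DG/- → run D
t=7: L0/L1/L2 = -/DG/- → run D
t=8: L0/L1/L2 = -/G/D → run G
t=9: L0/L1/L2 = -/G/D → run G
t=10: L0/L1/L2 = -/G/D → run G
t=11: L0/L1/L2 = -/-/D → run D
t=12: L0/L1/L2 = -/-/D → run D
t=13: (idle)
t=14: (idle)
t=15: (idle)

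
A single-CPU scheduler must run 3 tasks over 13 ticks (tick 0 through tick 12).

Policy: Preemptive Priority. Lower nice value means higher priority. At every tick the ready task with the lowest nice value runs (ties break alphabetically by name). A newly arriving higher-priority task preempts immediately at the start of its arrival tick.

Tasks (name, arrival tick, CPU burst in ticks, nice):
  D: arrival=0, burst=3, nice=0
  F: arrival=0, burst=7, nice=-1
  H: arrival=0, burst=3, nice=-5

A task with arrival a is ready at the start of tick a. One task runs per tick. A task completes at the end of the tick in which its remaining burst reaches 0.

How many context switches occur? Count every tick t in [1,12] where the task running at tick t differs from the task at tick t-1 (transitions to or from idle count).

t=0: ready={D,F,H} → run H
t=1: ready={D,F,H} → run H
t=2: ready={D,F,H} → run H
t=3: ready={D,F} → run F
t=4: ready={D,F} → run F
t=5: ready={D,F} → run F
t=6: ready={D,F} → run F
t=7: ready={D,F} → run F
t=8: ready={D,F} → run F
t=9: ready={D,F} → run F
t=10: ready={D} → run D
t=11: ready={D} → run D
t=12: ready={D} → run D

context switches = 2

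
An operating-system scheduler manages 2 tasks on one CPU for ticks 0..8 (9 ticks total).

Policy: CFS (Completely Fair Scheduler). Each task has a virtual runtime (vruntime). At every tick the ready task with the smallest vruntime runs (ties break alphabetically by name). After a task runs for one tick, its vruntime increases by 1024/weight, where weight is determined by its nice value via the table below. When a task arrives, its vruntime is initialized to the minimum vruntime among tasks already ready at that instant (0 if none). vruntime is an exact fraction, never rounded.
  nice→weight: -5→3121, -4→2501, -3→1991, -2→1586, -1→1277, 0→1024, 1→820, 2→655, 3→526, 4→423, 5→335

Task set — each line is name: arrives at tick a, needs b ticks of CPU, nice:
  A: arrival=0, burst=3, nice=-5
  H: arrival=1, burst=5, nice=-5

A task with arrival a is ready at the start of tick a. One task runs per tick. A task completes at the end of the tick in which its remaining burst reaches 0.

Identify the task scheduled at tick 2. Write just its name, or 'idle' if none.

t=0: vr[A=0] → run A
t=1: vr[A=1024/3121 H=1024/3121] → run A
t=2: vr[A=2048/3121 H=1024/3121] → run H
t=3: vr[A=2048/3121 H=2048/3121] → run A
t=4: vr[H=2048/3121] → run H
t=5: vr[H=3072/3121] → run H
t=6: vr[H=4096/3121] → run H
t=7: vr[H=5120/3121] → run H
t=8: (idle)

running at tick 2 = H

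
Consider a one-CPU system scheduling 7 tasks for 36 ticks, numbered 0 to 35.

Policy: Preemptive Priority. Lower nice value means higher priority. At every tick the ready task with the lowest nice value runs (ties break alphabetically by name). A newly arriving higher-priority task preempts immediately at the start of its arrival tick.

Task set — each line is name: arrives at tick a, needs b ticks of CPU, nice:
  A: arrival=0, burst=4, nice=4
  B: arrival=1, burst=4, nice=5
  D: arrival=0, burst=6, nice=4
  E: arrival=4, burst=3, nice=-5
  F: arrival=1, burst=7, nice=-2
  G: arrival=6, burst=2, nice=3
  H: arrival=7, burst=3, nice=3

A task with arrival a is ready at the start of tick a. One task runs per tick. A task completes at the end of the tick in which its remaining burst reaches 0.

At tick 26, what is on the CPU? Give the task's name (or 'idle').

t=0: ready={A,D} → run A
t=1: ready={A,B,D,F} → run F
t=2: ready={A,B,D,F} → run F
t=3: ready={A,B,D,F} → run F
t=4: ready={A,B,D,E,F} → run E
t=5: ready={A,B,D,E,F} → run E
t=6: ready={A,B,D,E,F,G} → run E
t=7: ready={A,B,D,F,G,H} → run F
t=8: ready={A,B,D,F,G,H} → run F
t=9: ready={A,B,D,F,G,H} → run F
t=10: ready={A,B,D,F,G,H} → run F
t=11: ready={A,B,D,G,H} → run G
t=12: ready={A,B,D,G,H} → run G
t=13: ready={A,B,D,H} → run H
t=14: ready={A,B,D,H} → run H
t=15: ready={A,B,D,H} → run H
t=16: ready={A,B,D} → run A
t=17: ready={A,B,D} → run A
t=18: ready={A,B,D} → run A
t=19: ready={B,D} → run D
t=20: ready={B,D} → run D
t=21: ready={B,D} → run D
t=22: ready={B,D} → run D
t=23: ready={B,D} → run D
t=24: ready={B,D} → run D
t=25: ready={B} → run B
t=26: ready={B} → run B
t=27: ready={B} → run B
t=28: ready={B} → run B
t=29: (idle)
t=30: (idle)
t=31: (idle)
t=32: (idle)
t=33: (idle)
t=34: (idle)
t=35: (idle)

running at tick 26 = B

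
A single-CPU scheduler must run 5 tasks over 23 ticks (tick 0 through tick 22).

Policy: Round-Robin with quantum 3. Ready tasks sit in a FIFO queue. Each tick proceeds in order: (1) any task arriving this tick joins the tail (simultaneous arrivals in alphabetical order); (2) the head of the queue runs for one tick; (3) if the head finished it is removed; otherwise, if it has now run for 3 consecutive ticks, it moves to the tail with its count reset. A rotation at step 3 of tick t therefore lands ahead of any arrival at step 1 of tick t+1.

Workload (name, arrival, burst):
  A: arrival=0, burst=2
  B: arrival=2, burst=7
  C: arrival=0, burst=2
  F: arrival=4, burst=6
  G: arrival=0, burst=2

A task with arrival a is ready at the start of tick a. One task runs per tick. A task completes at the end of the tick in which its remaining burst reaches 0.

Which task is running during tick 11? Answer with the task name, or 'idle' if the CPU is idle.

running at tick 11 = F

t=0: queue=[A,C,G] q_used=0 → run A
t=1: queue=[A,C,G] q_used=1 → run A
t=2: queue=[C,G,B] q_used=0 → run C
t=3: queue=[C,G,B] q_used=1 → run C
t=4: queue=[G,B,F] q_used=0 → run G
t=5: queue=[G,B,F] q_used=1 → run G
t=6: queue=[B,F] q_used=0 → run B
t=7: queue=[B,F] q_used=1 → run B
t=8: queue=[B,F] q_used=2 → run B
t=9: queue=[F,B] q_used=0 → run F
t=10: queue=[F,B] q_used=1 → run F
t=11: queue=[F,B] q_used=2 → run F
t=12: queue=[B,F] q_used=0 → run B
t=13: queue=[B,F] q_used=1 → run B
t=14: queue=[B,F] q_used=2 → run B
t=15: queue=[F,B] q_used=0 → run F
t=16: queue=[F,B] q_used=1 → run F
t=17: queue=[F,B] q_used=2 → run F
t=18: queue=[B] q_used=0 → run B
t=19: (idle)
t=20: (idle)
t=21: (idle)
t=22: (idle)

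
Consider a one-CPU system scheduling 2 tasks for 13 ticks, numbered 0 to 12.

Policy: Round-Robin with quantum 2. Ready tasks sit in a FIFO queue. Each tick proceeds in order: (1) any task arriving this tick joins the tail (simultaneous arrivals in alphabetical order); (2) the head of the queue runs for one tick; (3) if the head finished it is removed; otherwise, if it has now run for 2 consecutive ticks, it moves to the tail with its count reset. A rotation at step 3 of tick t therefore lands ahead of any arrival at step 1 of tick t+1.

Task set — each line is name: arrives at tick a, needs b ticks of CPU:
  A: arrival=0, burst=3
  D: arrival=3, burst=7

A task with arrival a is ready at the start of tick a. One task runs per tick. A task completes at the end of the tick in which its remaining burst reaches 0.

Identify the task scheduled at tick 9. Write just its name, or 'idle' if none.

t=0: queue=[A] q_used=0 → run A
t=1: queue=[A] q_used=1 → run A
t=2: queue=[A] q_used=0 → run A
t=3: queue=[D] q_used=0 → run D
t=4: queue=[D] q_used=1 → run D
t=5: queue=[D] q_used=0 → run D
t=6: queue=[D] q_used=1 → run D
t=7: queue=[D] q_used=0 → run D
t=8: queue=[D] q_used=1 → run D
t=9: queue=[D] q_used=0 → run D
t=10: (idle)
t=11: (idle)
t=12: (idle)

running at tick 9 = D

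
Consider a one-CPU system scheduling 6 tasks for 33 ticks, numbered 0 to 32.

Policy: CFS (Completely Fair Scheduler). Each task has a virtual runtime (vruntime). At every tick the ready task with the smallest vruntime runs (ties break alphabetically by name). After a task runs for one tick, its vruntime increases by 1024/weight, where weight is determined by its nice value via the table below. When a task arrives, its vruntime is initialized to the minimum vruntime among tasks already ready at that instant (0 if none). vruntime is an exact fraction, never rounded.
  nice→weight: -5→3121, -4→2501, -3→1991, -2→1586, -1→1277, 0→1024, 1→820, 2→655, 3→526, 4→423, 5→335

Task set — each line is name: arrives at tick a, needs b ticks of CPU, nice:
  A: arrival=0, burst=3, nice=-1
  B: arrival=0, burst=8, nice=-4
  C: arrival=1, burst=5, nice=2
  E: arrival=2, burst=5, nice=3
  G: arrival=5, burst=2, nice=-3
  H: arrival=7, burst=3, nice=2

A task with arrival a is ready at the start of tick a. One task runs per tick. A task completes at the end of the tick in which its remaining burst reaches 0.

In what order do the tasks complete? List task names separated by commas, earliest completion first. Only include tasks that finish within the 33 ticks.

t=0: vr[A=0 B=0] → run A
t=1: vr[A=1024/1277 B=0 C=0] → run B
t=2: vr[A=1024/1277 B=1024/2501 C=0 E=0] → run C
t=3: vr[A=1024/1277 B=1024/2501 C=1024/655 E=0] → run E
t=4: vr[A=1024/1277 B=1024/2501 C=1024/655 E=512/263] → run B
t=5: vr[A=1024/1277 B=2048/2501 C=1024/655 E=512/263 G=1024/1277] → run A
t=6: vr[A=2048/1277 B=2048/2501 C=1024/655 E=512/263 G=1024/1277] → run G
t=7: vr[A=2048/1277 B=2048/2501 C=1024/655 E=512/263 G=3346432/2542507 H=2048/2501] → run B
t=8: vr[A=2048/1277 B=3072/2501 C=1024/655 E=512/263 G=3346432/2542507 H=2048/2501] → run H
t=9: vr[A=2048/1277 B=3072/2501 C=1024/655 E=512/263 G=3346432/2542507 H=3902464/1638155] → run B
t=10: vr[A=2048/1277 B=4096/2501 C=1024/655 E=512/263 G=3346432/2542507 H=3902464/1638155] → run G
t=11: vr[A=2048/1277 B=4096/2501 C=1024/655 E=512/263 H=3902464/1638155] → run C
t=12: vr[A=2048/1277 B=4096/2501 C=2048/655 E=512/263 H=3902464/1638155] → run A
t=13: vr[B=4096/2501 C=2048/655 E=512/263 H=3902464/1638155] → run B
t=14: vr[B=5120/2501 C=2048/655 E=512/263 H=3902464/1638155] → run E
t=15: vr[B=5120/2501 C=2048/655 E=1024/263 H=3902464/1638155] → run B
t=16: vr[B=6144/2501 C=2048/655 E=1024/263 H=3902464/1638155] → run H
t=17: vr[B=6144/2501 C=2048/655 E=1024/263 H=6463488/1638155] → run B
t=18: vr[B=7168/2501 C=2048/655 E=1024/263 H=6463488/1638155] → run B
t=19: vr[C=2048/655 E=1024/263 H=6463488/1638155] → run C
t=20: vr[C=3072/655 E=1024/263 H=6463488/1638155] → run E
t=21: vr[C=3072/655 E=1536/263 H=6463488/1638155] → run H
t=22: vr[C=3072/655 E=1536/263] → run C
t=23: vr[C=4096/655 E=1536/263] → run E
t=24: vr[C=4096/655 E=2048/263] → run C
t=25: vr[E=2048/263] → run E
t=26: (idle)
t=27: (idle)
t=28: (idle)
t=29: (idle)
t=30: (idle)
t=31: (idle)
t=32: (idle)

completion order = G, A, B, H, C, E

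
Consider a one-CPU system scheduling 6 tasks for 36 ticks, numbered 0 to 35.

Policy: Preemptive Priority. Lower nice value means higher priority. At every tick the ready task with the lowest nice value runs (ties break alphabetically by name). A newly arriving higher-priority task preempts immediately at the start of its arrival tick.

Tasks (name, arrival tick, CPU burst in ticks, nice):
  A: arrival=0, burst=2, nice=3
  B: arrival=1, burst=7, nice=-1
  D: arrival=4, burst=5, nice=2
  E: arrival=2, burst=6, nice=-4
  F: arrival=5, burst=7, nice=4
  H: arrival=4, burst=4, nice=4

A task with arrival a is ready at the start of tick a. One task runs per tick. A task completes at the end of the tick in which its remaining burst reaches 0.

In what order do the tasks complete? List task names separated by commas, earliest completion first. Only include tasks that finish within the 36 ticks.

completion order = E, B, D, A, F, H

t=0: ready={A} → run A
t=1: ready={A,B} → run B
t=2: ready={A,B,E} → run E
t=3: ready={A,B,E} → run E
t=4: ready={A,B,D,E,H} → run E
t=5: ready={A,B,D,E,F,H} → run E
t=6: ready={A,B,D,E,F,H} → run E
t=7: ready={A,B,D,E,F,H} → run E
t=8: ready={A,B,D,F,H} → run B
t=9: ready={A,B,D,F,H} → run B
t=10: ready={A,B,D,F,H} → run B
t=11: ready={A,B,D,F,H} → run B
t=12: ready={A,B,D,F,H} → run B
t=13: ready={A,B,D,F,H} → run B
t=14: ready={A,D,F,H} → run D
t=15: ready={A,D,F,H} → run D
t=16: ready={A,D,F,H} → run D
t=17: ready={A,D,F,H} → run D
t=18: ready={A,D,F,H} → run D
t=19: ready={A,F,H} → run A
t=20: ready={F,H} → run F
t=21: ready={F,H} → run F
t=22: ready={F,H} → run F
t=23: ready={F,H} → run F
t=24: ready={F,H} → run F
t=25: ready={F,H} → run F
t=26: ready={F,H} → run F
t=27: ready={H} → run H
t=28: ready={H} → run H
t=29: ready={H} → run H
t=30: ready={H} → run H
t=31: (idle)
t=32: (idle)
t=33: (idle)
t=34: (idle)
t=35: (idle)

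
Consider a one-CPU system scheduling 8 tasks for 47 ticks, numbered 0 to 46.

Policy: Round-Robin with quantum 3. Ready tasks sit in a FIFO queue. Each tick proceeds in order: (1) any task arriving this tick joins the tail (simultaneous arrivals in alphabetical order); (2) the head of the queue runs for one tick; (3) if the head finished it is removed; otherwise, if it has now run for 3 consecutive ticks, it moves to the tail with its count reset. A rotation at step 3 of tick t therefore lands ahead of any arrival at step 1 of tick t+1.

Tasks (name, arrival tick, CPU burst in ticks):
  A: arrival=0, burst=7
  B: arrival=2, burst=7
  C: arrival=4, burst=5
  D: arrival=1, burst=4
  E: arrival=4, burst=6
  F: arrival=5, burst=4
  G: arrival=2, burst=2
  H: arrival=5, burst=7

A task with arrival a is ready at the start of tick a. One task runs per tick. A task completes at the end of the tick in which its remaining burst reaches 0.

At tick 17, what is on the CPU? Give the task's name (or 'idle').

t=0: queue=[A] q_used=0 → run A
t=1: queue=[A,D] q_used=1 → run A
t=2: queue=[A,D,B,G] q_used=2 → run A
t=3: queue=[D,B,G,A] q_used=0 → run D
t=4: queue=[D,B,G,A,C,E] q_used=1 → run D
t=5: queue=[D,B,G,A,C,E,F,H] q_used=2 → run D
t=6: queue=[B,G,A,C,E,F,H,D] q_used=0 → run B
t=7: queue=[B,G,A,C,E,F,H,D] q_used=1 → run B
t=8: queue=[B,G,A,C,E,F,H,D] q_used=2 → run B
t=9: queue=[G,A,C,E,F,H,D,B] q_used=0 → run G
t=10: queue=[G,A,C,E,F,H,D,B] q_used=1 → run G
t=11: queue=[A,C,E,F,H,D,B] q_used=0 → run A
t=12: queue=[A,C,E,F,H,D,B] q_used=1 → run A
t=13: queue=[A,C,E,F,H,D,B] q_used=2 → run A
t=14: queue=[C,E,F,H,D,B,A] q_used=0 → run C
t=15: queue=[C,E,F,H,D,B,A] q_used=1 → run C
t=16: queue=[C,E,F,H,D,B,A] q_used=2 → run C
t=17: queue=[E,F,H,D,B,A,C] q_used=0 → run E
t=18: queue=[E,F,H,D,B,A,C] q_used=1 → run E
t=19: queue=[E,F,H,D,B,A,C] q_used=2 → run E
t=20: queue=[F,H,D,B,A,C,E] q_used=0 → run F
t=21: queue=[F,H,D,B,A,C,E] q_used=1 → run F
t=22: queue=[F,H,D,B,A,C,E] q_used=2 → run F
t=23: queue=[H,D,B,A,C,E,F] q_used=0 → run H
t=24: queue=[H,D,B,A,C,E,F] q_used=1 → run H
t=25: queue=[H,D,B,A,C,E,F] q_used=2 → run H
t=26: queue=[D,B,A,C,E,F,H] q_used=0 → run D
t=27: queue=[B,A,C,E,F,H] q_used=0 → run B
t=28: queue=[B,A,C,E,F,H] q_used=1 → run B
t=29: queue=[B,A,C,E,F,H] q_used=2 → run B
t=30: queue=[A,C,E,F,H,B] q_used=0 → run A
t=31: queue=[C,E,F,H,B] q_used=0 → run C
t=32: queue=[C,E,F,H,B] q_used=1 → run C
t=33: queue=[E,F,H,B] q_used=0 → run E
t=34: queue=[E,F,H,B] q_used=1 → run E
t=35: queue=[E,F,H,B] q_used=2 → run E
t=36: queue=[F,H,B] q_used=0 → run F
t=37: queue=[H,B] q_used=0 → run H
t=38: queue=[H,B] q_used=1 → run H
t=39: queue=[H,B] q_used=2 → run H
t=40: queue=[B,H] q_used=0 → run B
t=41: queue=[H] q_used=0 → run H
t=42: (idle)
t=43: (idle)
t=44: (idle)
t=45: (idle)
t=46: (idle)

running at tick 17 = E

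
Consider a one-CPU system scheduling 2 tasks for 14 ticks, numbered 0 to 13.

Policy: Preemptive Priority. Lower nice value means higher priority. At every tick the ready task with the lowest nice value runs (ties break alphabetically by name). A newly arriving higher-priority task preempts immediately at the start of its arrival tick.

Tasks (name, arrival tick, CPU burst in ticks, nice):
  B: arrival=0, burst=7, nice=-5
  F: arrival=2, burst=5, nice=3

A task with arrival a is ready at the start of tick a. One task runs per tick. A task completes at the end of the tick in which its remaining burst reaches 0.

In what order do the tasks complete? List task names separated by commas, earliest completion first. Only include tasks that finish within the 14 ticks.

t=0: ready={B} → run B
t=1: ready={B} → run B
t=2: ready={B,F} → run B
t=3: ready={B,F} → run B
t=4: ready={B,F} → run B
t=5: ready={B,F} → run B
t=6: ready={B,F} → run B
t=7: ready={F} → run F
t=8: ready={F} → run F
t=9: ready={F} → run F
t=10: ready={F} → run F
t=11: ready={F} → run F
t=12: (idle)
t=13: (idle)

completion order = B, F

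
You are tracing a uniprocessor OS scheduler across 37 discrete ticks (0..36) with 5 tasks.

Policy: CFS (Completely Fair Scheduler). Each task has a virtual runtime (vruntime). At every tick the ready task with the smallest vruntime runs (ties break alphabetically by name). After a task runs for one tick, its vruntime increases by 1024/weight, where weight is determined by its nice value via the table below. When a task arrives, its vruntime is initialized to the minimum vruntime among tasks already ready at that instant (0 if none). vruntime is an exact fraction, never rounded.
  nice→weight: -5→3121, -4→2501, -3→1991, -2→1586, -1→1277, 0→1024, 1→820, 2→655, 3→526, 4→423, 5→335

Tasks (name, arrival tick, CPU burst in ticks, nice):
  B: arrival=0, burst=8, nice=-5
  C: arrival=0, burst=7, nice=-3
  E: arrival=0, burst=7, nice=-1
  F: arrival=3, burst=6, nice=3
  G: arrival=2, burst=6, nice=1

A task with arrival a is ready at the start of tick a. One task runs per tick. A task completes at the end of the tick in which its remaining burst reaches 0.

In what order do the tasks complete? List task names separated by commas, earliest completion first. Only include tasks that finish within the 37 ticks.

t=0: vr[B=0 C=0 E=0] → run B
t=1: vr[B=1024/3121 C=0 E=0] → run C
t=2: vr[B=1024/3121 C=1024/1991 E=0 G=0] → run E
t=3: vr[B=1024/3121 C=1024/1991 E=1024/1277 F=0 G=0] → run F
t=4: vr[B=1024/3121 C=1024/1991 E=1024/1277 F=512/263 G=0] → run G
t=5: vr[B=1024/3121 C=1024/1991 E=1024/1277 F=512/263 G=256/205] → run B
t=6: vr[B=2048/3121 C=1024/1991 E=1024/1277 F=512/263 G=256/205] → run C
t=7: vr[B=2048/3121 C=2048/1991 E=1024/1277 F=512/263 G=256/205] → run B
t=8: vr[B=3072/3121 C=2048/1991 E=1024/1277 F=512/263 G=256/205] → run E
t=9: vr[B=3072/3121 C=2048/1991 E=2048/1277 F=512/263 G=256/205] → run B
t=10: vr[B=4096/3121 C=2048/1991 E=2048/1277 F=512/263 G=256/205] → run C
t=11: vr[B=4096/3121 C=3072/1991 E=2048/1277 F=512/263 G=256/205] → run G
t=12: vr[B=4096/3121 C=3072/1991 E=2048/1277 F=512/263 G=512/205] → run B
t=13: vr[B=5120/3121 C=3072/1991 E=2048/1277 F=512/263 G=512/205] → run C
t=14: vr[B=5120/3121 C=4096/1991 E=2048/1277 F=512/263 G=512/205] → run E
t=15: vr[B=5120/3121 C=4096/1991 E=3072/1277 F=512/263 G=512/205] → run B
t=16: vr[B=6144/3121 C=4096/1991 E=3072/1277 F=512/263 G=512/205] → run F
t=17: vr[B=6144/3121 C=4096/1991 E=3072/1277 F=1024/263 G=512/205] → run B
t=18: vr[B=7168/3121 C=4096/1991 E=3072/1277 F=1024/263 G=512/205] → run C
t=19: vr[B=7168/3121 C=5120/1991 E=3072/1277 F=1024/263 G=512/205] → run B
t=20: vr[C=5120/1991 E=3072/1277 F=1024/263 G=512/205] → run E
t=21: vr[C=5120/1991 E=4096/1277 F=1024/263 G=512/205] → run G
t=22: vr[C=5120/1991 E=4096/1277 F=1024/263 G=768/205] → run C
t=23: vr[C=6144/1991 E=4096/1277 F=1024/263 G=768/205] → run C
t=24: vr[E=4096/1277 F=1024/263 G=768/205] → run E
t=25: vr[E=5120/1277 F=1024/263 G=768/205] → run G
t=26: vr[E=5120/1277 F=1024/263 G=1024/205] → run F
t=27: vr[E=5120/1277 F=1536/263 G=1024/205] → run E
t=28: vr[E=6144/1277 F=1536/263 G=1024/205] → run E
t=29: vr[F=1536/263 G=1024/205] → run G
t=30: vr[F=1536/263 G=256/41] → run F
t=31: vr[F=2048/263 G=256/41] → run G
t=32: vr[F=2048/263] → run F
t=33: vr[F=2560/263] → run F
t=34: (idle)
t=35: (idle)
t=36: (idle)

completion order = B, C, E, G, F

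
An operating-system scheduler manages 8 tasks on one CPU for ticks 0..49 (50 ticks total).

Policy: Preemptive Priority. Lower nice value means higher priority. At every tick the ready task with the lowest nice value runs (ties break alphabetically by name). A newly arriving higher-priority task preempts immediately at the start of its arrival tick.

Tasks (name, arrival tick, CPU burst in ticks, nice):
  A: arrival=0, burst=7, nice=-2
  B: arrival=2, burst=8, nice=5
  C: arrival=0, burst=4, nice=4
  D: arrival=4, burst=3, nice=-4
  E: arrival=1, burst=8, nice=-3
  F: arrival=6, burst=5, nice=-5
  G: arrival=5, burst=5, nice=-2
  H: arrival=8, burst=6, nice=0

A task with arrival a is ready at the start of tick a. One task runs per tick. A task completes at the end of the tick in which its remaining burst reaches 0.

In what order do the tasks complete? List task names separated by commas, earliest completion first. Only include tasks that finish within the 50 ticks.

t=0: ready={A,C} → run A
t=1: ready={A,C,E} → run E
t=2: ready={A,B,C,E} → run E
t=3: ready={A,B,C,E} → run E
t=4: ready={A,B,C,D,E} → run D
t=5: ready={A,B,C,D,E,G} → run D
t=6: ready={A,B,C,D,E,F,G} → run F
t=7: ready={A,B,C,D,E,F,G} → run F
t=8: ready={A,B,C,D,E,F,G,H} → run F
t=9: ready={A,B,C,D,E,F,G,H} → run F
t=10: ready={A,B,C,D,E,F,G,H} → run F
t=11: ready={A,B,C,D,E,G,H} → run D
t=12: ready={A,B,C,E,G,H} → run E
t=13: ready={A,B,C,E,G,H} → run E
t=14: ready={A,B,C,E,G,H} → run E
t=15: ready={A,B,C,E,G,H} → run E
t=16: ready={A,B,C,E,G,H} → run E
t=17: ready={A,B,C,G,H} → run A
t=18: ready={A,B,C,G,H} → run A
t=19: ready={A,B,C,G,H} → run A
t=20: ready={A,B,C,G,H} → run A
t=21: ready={A,B,C,G,H} → run A
t=22: ready={A,B,C,G,H} → run A
t=23: ready={B,C,G,H} → run G
t=24: ready={B,C,G,H} → run G
t=25: ready={B,C,G,H} → run G
t=26: ready={B,C,G,H} → run G
t=27: ready={B,C,G,H} → run G
t=28: ready={B,C,H} → run H
t=29: ready={B,C,H} → run H
t=30: ready={B,C,H} → run H
t=31: ready={B,C,H} → run H
t=32: ready={B,C,H} → run H
t=33: ready={B,C,H} → run H
t=34: ready={B,C} → run C
t=35: ready={B,C} → run C
t=36: ready={B,C} → run C
t=37: ready={B,C} → run C
t=38: ready={B} → run B
t=39: ready={B} → run B
t=40: ready={B} → run B
t=41: ready={B} → run B
t=42: ready={B} → run B
t=43: ready={B} → run B
t=44: ready={B} → run B
t=45: ready={B} → run B
t=46: (idle)
t=47: (idle)
t=48: (idle)
t=49: (idle)

completion order = F, D, E, A, G, H, C, B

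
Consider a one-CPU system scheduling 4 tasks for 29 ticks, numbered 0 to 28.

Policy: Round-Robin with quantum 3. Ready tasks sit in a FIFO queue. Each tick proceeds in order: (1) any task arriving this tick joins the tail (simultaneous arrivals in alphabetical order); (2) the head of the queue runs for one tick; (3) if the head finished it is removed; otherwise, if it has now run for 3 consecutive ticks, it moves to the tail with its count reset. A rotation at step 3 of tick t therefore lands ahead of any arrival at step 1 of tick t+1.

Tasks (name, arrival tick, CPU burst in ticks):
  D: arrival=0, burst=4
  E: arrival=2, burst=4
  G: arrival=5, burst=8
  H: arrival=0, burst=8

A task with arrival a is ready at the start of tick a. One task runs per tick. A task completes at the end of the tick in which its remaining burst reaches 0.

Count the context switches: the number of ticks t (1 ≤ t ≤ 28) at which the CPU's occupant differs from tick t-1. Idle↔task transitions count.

t=0: queue=[D,H] q_used=0 → run D
t=1: queue=[D,H] q_used=1 → run D
t=2: queue=[D,H,E] q_used=2 → run D
t=3: queue=[H,E,D] q_used=0 → run H
t=4: queue=[H,E,D] q_used=1 → run H
t=5: queue=[H,E,D,G] q_used=2 → run H
t=6: queue=[E,D,G,H] q_used=0 → run E
t=7: queue=[E,D,G,H] q_used=1 → run E
t=8: queue=[E,D,G,H] q_used=2 → run E
t=9: queue=[D,G,H,E] q_used=0 → run D
t=10: queue=[G,H,E] q_used=0 → run G
t=11: queue=[G,H,E] q_used=1 → run G
t=12: queue=[G,H,E] q_used=2 → run G
t=13: queue=[H,E,G] q_used=0 → run H
t=14: queue=[H,E,G] q_used=1 → run H
t=15: queue=[H,E,G] q_used=2 → run H
t=16: queue=[E,G,H] q_used=0 → run E
t=17: queue=[G,H] q_used=0 → run G
t=18: queue=[G,H] q_used=1 → run G
t=19: queue=[G,H] q_used=2 → run G
t=20: queue=[H,G] q_used=0 → run H
t=21: queue=[H,G] q_used=1 → run H
t=22: queue=[G] q_used=0 → run G
t=23: queue=[G] q_used=1 → run G
t=24: (idle)
t=25: (idle)
t=26: (idle)
t=27: (idle)
t=28: (idle)

context switches = 10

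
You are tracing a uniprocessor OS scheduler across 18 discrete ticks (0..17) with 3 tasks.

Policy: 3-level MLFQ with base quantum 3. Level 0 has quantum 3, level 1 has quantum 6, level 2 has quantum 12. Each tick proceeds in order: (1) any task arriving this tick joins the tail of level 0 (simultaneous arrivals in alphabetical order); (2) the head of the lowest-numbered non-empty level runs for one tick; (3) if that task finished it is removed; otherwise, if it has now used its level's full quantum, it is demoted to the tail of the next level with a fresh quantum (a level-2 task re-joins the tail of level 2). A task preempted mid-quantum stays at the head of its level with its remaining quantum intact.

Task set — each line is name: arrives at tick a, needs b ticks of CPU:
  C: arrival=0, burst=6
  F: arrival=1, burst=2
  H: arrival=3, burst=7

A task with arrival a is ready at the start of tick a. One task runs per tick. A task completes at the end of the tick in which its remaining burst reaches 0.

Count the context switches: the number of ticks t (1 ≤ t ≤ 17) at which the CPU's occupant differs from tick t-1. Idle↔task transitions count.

t=0: L0/L1/L2 = C/-/- → run C
t=1: L0/L1/L2 = CF/-/- → run C
t=2: L0/L1/L2 = CF/-/- → run C
t=3: L0/L1/L2 = FH/C/- → run F
t=4: L0/L1/L2 = FH/C/- → run F
t=5: L0/L1/L2 = H/C/- → run H
t=6: L0/L1/L2 = H/C/- → run H
t=7: L0/L1/L2 = H/C/- → run H
t=8: L0/L1/L2 = -/CH/- → run C
t=9: L0/L1/L2 = -/CH/- → run C
t=10: L0/L1/L2 = -/CH/- → run C
t=11: L0/L1/L2 = -/H/- → run H
t=12: L0/L1/L2 = -/H/- → run H
t=13: L0/L1/L2 = -/H/- → run H
t=14: L0/L1/L2 = -/H/- → run H
t=15: (idle)
t=16: (idle)
t=17: (idle)

context switches = 5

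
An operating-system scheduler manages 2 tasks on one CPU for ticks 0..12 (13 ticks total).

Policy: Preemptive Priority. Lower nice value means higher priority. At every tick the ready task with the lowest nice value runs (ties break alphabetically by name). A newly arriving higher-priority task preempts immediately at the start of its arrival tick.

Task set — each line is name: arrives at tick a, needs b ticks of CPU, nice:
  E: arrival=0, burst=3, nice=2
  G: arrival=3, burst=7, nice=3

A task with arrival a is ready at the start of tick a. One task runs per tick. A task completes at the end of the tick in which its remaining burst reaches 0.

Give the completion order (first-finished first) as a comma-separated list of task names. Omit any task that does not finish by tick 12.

completion order = E, G

t=0: ready={E} → run E
t=1: ready={E} → run E
t=2: ready={E} → run E
t=3: ready={G} → run G
t=4: ready={G} → run G
t=5: ready={G} → run G
t=6: ready={G} → run G
t=7: ready={G} → run G
t=8: ready={G} → run G
t=9: ready={G} → run G
t=10: (idle)
t=11: (idle)
t=12: (idle)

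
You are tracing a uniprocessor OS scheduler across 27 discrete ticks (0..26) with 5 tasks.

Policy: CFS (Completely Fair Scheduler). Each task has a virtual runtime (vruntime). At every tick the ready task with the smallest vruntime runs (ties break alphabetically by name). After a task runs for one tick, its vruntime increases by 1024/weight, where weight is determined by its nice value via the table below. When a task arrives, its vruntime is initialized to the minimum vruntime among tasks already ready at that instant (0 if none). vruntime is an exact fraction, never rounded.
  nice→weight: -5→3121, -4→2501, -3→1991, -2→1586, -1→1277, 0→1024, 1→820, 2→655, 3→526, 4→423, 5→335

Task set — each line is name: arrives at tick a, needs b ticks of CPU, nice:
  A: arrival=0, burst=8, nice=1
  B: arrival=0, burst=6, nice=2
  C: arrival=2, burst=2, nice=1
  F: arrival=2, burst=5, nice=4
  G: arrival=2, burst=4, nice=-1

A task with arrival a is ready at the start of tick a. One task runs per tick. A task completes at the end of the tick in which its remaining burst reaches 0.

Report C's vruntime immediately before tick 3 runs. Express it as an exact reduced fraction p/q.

vruntime(C, start of tick 3) = 256/205

t=0: vr[A=0 B=0] → run A
t=1: vr[A=256/205 B=0] → run B
t=2: vr[A=256/205 B=1024/655 C=256/205 F=256/205 G=256/205] → run A
t=3: vr[A=512/205 B=1024/655 C=256/205 F=256/205 G=256/205] → run C
t=4: vr[A=512/205 B=1024/655 C=512/205 F=256/205 G=256/205] → run F
t=5: vr[A=512/205 B=1024/655 C=512/205 F=318208/86715 G=256/205] → run G
t=6: vr[A=512/205 B=1024/655 C=512/205 F=318208/86715 G=536832/261785] → run B
t=7: vr[A=512/205 B=2048/655 C=512/205 F=318208/86715 G=536832/261785] → run G
t=8: vr[A=512/205 B=2048/655 C=512/205 F=318208/86715 G=746752/261785] → run A
t=9: vr[A=768/205 B=2048/655 C=512/205 F=318208/86715 G=746752/261785] → run C
t=10: vr[A=768/205 B=2048/655 F=318208/86715 G=746752/261785] → run G
t=11: vr[A=768/205 B=2048/655 F=318208/86715 G=956672/261785] → run B
t=12: vr[A=768/205 B=3072/655 F=318208/86715 G=956672/261785] → run G
t=13: vr[A=768/205 B=3072/655 F=318208/86715] → run F
t=14: vr[A=768/205 B=3072/655 F=528128/86715] → run A
t=15: vr[A=1024/205 B=3072/655 F=528128/86715] → run B
t=16: vr[A=1024/205 B=4096/655 F=528128/86715] → run A
t=17: vr[A=256/41 B=4096/655 F=528128/86715] → run F
t=18: vr[A=256/41 B=4096/655 F=246016/28905] → run A
t=19: vr[A=1536/205 B=4096/655 F=246016/28905] → run B
t=20: vr[A=1536/205 B=1024/131 F=246016/28905] → run A
t=21: vr[A=1792/205 B=1024/131 F=246016/28905] → run B
t=22: vr[A=1792/205 F=246016/28905] → run F
t=23: vr[A=1792/205 F=947968/86715] → run A
t=24: vr[F=947968/86715] → run F
t=25: (idle)
t=26: (idle)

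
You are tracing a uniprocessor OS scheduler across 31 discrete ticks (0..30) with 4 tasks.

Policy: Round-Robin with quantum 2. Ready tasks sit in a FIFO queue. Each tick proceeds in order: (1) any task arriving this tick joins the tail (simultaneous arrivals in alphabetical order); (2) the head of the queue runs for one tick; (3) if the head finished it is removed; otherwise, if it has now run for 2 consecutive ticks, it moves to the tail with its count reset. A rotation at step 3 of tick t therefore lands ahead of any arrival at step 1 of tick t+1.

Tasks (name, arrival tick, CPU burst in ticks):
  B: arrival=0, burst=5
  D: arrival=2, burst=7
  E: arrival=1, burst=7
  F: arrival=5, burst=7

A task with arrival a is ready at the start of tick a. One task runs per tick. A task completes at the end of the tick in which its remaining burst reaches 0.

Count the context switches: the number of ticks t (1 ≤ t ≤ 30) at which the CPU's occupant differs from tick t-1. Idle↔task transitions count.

context switches = 15

t=0: queue=[B] q_used=0 → run B
t=1: queue=[B,E] q_used=1 → run B
t=2: queue=[E,B,D] q_used=0 → run E
t=3: queue=[E,B,D] q_used=1 → run E
t=4: queue=[B,D,E] q_used=0 → run B
t=5: queue=[B,D,E,F] q_used=1 → run B
t=6: queue=[D,E,F,B] q_used=0 → run D
t=7: queue=[D,E,F,B] q_used=1 → run D
t=8: queue=[E,F,B,D] q_used=0 → run E
t=9: queue=[E,F,B,D] q_used=1 → run E
t=10: queue=[F,B,D,E] q_used=0 → run F
t=11: queue=[F,B,D,E] q_used=1 → run F
t=12: queue=[B,D,E,F] q_used=0 → run B
t=13: queue=[D,E,F] q_used=0 → run D
t=14: queue=[D,E,F] q_used=1 → run D
t=15: queue=[E,F,D] q_used=0 → run E
t=16: queue=[E,F,D] q_used=1 → run E
t=17: queue=[F,D,E] q_used=0 → run F
t=18: queue=[F,D,E] q_used=1 → run F
t=19: queue=[D,E,F] q_used=0 → run D
t=20: queue=[D,E,F] q_used=1 → run D
t=21: queue=[E,F,D] q_used=0 → run E
t=22: queue=[F,D] q_used=0 → run F
t=23: queue=[F,D] q_used=1 → run F
t=24: queue=[D,F] q_used=0 → run D
t=25: queue=[F] q_used=0 → run F
t=26: (idle)
t=27: (idle)
t=28: (idle)
t=29: (idle)
t=30: (idle)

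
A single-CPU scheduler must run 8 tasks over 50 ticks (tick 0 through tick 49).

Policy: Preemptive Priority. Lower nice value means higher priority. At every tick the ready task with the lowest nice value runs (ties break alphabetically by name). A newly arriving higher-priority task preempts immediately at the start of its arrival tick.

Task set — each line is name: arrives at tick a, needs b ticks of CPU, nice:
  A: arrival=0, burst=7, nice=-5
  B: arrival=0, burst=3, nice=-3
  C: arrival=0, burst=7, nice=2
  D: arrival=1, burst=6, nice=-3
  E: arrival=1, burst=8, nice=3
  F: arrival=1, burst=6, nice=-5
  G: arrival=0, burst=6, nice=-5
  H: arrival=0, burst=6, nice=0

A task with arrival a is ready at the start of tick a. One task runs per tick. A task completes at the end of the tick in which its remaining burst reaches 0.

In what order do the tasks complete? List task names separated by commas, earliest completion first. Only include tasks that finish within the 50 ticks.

completion order = A, F, G, B, D, H, C, E

t=0: ready={A,B,C,G,H} → run A
t=1: ready={A,B,C,D,E,F,G,H} → run A
t=2: ready={A,B,C,D,E,F,G,H} → run A
t=3: ready={A,B,C,D,E,F,G,H} → run A
t=4: ready={A,B,C,D,E,F,G,H} → run A
t=5: ready={A,B,C,D,E,F,G,H} → run A
t=6: ready={A,B,C,D,E,F,G,H} → run A
t=7: ready={B,C,D,E,F,G,H} → run F
t=8: ready={B,C,D,E,F,G,H} → run F
t=9: ready={B,C,D,E,F,G,H} → run F
t=10: ready={B,C,D,E,F,G,H} → run F
t=11: ready={B,C,D,E,F,G,H} → run F
t=12: ready={B,C,D,E,F,G,H} → run F
t=13: ready={B,C,D,E,G,H} → run G
t=14: ready={B,C,D,E,G,H} → run G
t=15: ready={B,C,D,E,G,H} → run G
t=16: ready={B,C,D,E,G,H} → run G
t=17: ready={B,C,D,E,G,H} → run G
t=18: ready={B,C,D,E,G,H} → run G
t=19: ready={B,C,D,E,H} → run B
t=20: ready={B,C,D,E,H} → run B
t=21: ready={B,C,D,E,H} → run B
t=22: ready={C,D,E,H} → run D
t=23: ready={C,D,E,H} → run D
t=24: ready={C,D,E,H} → run D
t=25: ready={C,D,E,H} → run D
t=26: ready={C,D,E,H} → run D
t=27: ready={C,D,E,H} → run D
t=28: ready={C,E,H} → run H
t=29: ready={C,E,H} → run H
t=30: ready={C,E,H} → run H
t=31: ready={C,E,H} → run H
t=32: ready={C,E,H} → run H
t=33: ready={C,E,H} → run H
t=34: ready={C,E} → run C
t=35: ready={C,E} → run C
t=36: ready={C,E} → run C
t=37: ready={C,E} → run C
t=38: ready={C,E} → run C
t=39: ready={C,E} → run C
t=40: ready={C,E} → run C
t=41: ready={E} → run E
t=42: ready={E} → run E
t=43: ready={E} → run E
t=44: ready={E} → run E
t=45: ready={E} → run E
t=46: ready={E} → run E
t=47: ready={E} → run E
t=48: ready={E} → run E
t=49: (idle)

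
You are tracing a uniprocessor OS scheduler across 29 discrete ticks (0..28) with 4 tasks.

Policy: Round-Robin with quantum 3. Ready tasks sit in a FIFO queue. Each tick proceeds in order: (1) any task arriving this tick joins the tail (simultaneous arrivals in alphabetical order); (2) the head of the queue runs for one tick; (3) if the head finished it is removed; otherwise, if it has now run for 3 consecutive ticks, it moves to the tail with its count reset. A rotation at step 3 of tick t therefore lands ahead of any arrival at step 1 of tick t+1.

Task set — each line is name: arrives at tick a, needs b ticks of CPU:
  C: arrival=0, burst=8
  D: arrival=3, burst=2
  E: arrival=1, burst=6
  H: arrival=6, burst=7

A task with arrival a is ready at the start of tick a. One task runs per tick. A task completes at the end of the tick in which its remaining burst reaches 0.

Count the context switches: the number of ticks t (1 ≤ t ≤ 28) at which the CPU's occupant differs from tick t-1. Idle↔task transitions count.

t=0: queue=[C] q_used=0 → run C
t=1: queue=[C,E] q_used=1 → run C
t=2: queue=[C,E] q_used=2 → run C
t=3: queue=[E,C,D] q_used=0 → run E
t=4: queue=[E,C,D] q_used=1 → run E
t=5: queue=[E,C,D] q_used=2 → run E
t=6: queue=[C,D,E,H] q_used=0 → run C
t=7: queue=[C,D,E,H] q_used=1 → run C
t=8: queue=[C,D,E,H] q_used=2 → run C
t=9: queue=[D,E,H,C] q_used=0 → run D
t=10: queue=[D,E,H,C] q_used=1 → run D
t=11: queue=[E,H,C] q_used=0 → run E
t=12: queue=[E,H,C] q_used=1 → run E
t=13: queue=[E,H,C] q_used=2 → run E
t=14: queue=[H,C] q_used=0 → run H
t=15: queue=[H,C] q_used=1 → run H
t=16: queue=[H,C] q_used=2 → run H
t=17: queue=[C,H] q_used=0 → run C
t=18: queue=[C,H] q_used=1 → run C
t=19: queue=[H] q_used=0 → run H
t=20: queue=[H] q_used=1 → run H
t=21: queue=[H] q_used=2 → run H
t=22: queue=[H] q_used=0 → run H
t=23: (idle)
t=24: (idle)
t=25: (idle)
t=26: (idle)
t=27: (idle)
t=28: (idle)

context switches = 8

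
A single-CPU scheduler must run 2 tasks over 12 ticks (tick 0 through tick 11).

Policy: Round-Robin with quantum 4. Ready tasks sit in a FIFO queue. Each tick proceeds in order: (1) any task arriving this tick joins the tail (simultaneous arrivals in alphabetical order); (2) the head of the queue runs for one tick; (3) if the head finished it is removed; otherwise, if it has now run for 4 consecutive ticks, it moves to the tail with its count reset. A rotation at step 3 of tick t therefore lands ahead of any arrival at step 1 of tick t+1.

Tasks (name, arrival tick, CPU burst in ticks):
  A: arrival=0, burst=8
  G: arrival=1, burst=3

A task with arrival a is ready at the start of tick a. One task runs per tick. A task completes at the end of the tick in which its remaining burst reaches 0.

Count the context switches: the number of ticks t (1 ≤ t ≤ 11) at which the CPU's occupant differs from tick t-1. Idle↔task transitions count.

context switches = 3

t=0: queue=[A] q_used=0 → run A
t=1: queue=[A,G] q_used=1 → run A
t=2: queue=[A,G] q_used=2 → run A
t=3: queue=[A,G] q_used=3 → run A
t=4: queue=[G,A] q_used=0 → run G
t=5: queue=[G,A] q_used=1 → run G
t=6: queue=[G,A] q_used=2 → run G
t=7: queue=[A] q_used=0 → run A
t=8: queue=[A] q_used=1 → run A
t=9: queue=[A] q_used=2 → run A
t=10: queue=[A] q_used=3 → run A
t=11: (idle)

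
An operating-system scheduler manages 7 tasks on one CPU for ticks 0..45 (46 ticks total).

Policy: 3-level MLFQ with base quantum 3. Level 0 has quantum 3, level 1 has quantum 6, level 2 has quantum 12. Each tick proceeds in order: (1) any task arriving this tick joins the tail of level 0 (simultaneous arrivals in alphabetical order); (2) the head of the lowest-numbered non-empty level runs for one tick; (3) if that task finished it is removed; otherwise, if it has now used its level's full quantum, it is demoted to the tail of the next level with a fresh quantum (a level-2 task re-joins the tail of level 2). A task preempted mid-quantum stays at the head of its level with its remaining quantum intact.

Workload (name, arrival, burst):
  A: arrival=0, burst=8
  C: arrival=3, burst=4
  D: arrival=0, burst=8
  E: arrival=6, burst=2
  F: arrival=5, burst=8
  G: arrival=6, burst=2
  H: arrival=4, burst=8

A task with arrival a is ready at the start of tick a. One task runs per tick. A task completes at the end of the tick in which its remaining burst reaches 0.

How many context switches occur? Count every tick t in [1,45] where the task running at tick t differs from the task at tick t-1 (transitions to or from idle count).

context switches = 12

t=0: L0/L1/L2 = AD/-/- → run A
t=1: L0/L1/L2 = AD/-/- → run A
t=2: L0/L1/L2 = AD/-/- → run A
t=3: L0/L1/L2 = DC/A/- → run D
t=4: L0/L1/L2 = DCH/A/- → run D
t=5: L0/L1/L2 = DCHF/A/- → run D
t=6: L0/L1/L2 = CHFEG/AD/- → run C
t=7: L0/L1/L2 = CHFEG/AD/- → run C
t=8: L0/L1/L2 = CHFEG/AD/- → run C
t=9: L0/L1/L2 = HFEG/ADC/- → run H
t=10: L0/L1/L2 = HFEG/ADC/- → run H
t=11: L0/L1/L2 = HFEG/ADC/- → run H
t=12: L0/L1/L2 = FEG/ADCH/- → run F
t=13: L0/L1/L2 = FEG/ADCH/- → run F
t=14: L0/L1/L2 = FEG/ADCH/- → run F
t=15: L0/L1/L2 = EG/ADCHF/- → run E
t=16: L0/L1/L2 = EG/ADCHF/- → run E
t=17: L0/L1/L2 = G/ADCHF/- → run G
t=18: L0/L1/L2 = G/ADCHF/- → run G
t=19: L0/L1/L2 = -/ADCHF/- → run A
t=20: L0/L1/L2 = -/ADCHF/- → run A
t=21: L0/L1/L2 = -/ADCHF/- → run A
t=22: L0/L1/L2 = -/ADCHF/- → run A
t=23: L0/L1/L2 = -/ADCHF/- → run A
t=24: L0/L1/L2 = -/DCHF/- → run D
t=25: L0/L1/L2 = -/DCHF/- → run D
t=26: L0/L1/L2 = -/DCHF/- → run D
t=27: L0/L1/L2 = -/DCHF/- → run D
t=28: L0/L1/L2 = -/DCHF/- → run D
t=29: L0/L1/L2 = -/CHF/- → run C
t=30: L0/L1/L2 = -/HF/- → run H
t=31: L0/L1/L2 = -/HF/- → run H
t=32: L0/L1/L2 = -/HF/- → run H
t=33: L0/L1/L2 = -/HF/- → run H
t=34: L0/L1/L2 = -/HF/- → run H
t=35: L0/L1/L2 = -/F/- → run F
t=36: L0/L1/L2 = -/F/- → run F
t=37: L0/L1/L2 = -/F/- → run F
t=38: L0/L1/L2 = -/F/- → run F
t=39: L0/L1/L2 = -/F/- → run F
t=40: (idle)
t=41: (idle)
t=42: (idle)
t=43: (idle)
t=44: (idle)
t=45: (idle)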